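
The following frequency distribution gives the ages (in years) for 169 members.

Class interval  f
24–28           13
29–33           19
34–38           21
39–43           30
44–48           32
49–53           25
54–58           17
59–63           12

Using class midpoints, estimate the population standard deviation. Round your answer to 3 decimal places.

Midpoints: 26, 31, 36, 41, 46, 51, 56, 61
n = 169, Σfm = 7344, mean = 43.4556
Σfm² = 335394
Σf(m − x̄)² = Σfm² − (Σfm)²/n = 335394 − 7344²/169 = 16255.9172
Population variance = 16255.9172 / 169 = 96.1889
Standard deviation = √96.1889 = 9.8076

9.808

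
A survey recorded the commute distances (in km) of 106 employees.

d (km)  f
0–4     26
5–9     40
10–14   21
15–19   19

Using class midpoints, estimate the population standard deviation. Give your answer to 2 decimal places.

5.16

Midpoints: 2, 7, 12, 17
n = 106, Σfm = 907, mean = 8.5566
Σfm² = 10579
Σf(m − x̄)² = Σfm² − (Σfm)²/n = 10579 − 907²/106 = 2818.1604
Population variance = 2818.1604 / 106 = 26.5864
Standard deviation = √26.5864 = 5.1562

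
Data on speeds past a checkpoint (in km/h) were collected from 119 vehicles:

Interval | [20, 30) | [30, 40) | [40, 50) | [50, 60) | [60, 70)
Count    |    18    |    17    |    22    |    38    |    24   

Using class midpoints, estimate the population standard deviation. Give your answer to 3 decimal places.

Midpoints: 25, 35, 45, 55, 65
n = 119, Σfm = 5685, mean = 47.7731
Σfm² = 292975
Σf(m − x̄)² = Σfm² − (Σfm)²/n = 292975 − 5685²/119 = 21384.8739
Population variance = 21384.8739 / 119 = 179.7048
Standard deviation = √179.7048 = 13.4054

13.405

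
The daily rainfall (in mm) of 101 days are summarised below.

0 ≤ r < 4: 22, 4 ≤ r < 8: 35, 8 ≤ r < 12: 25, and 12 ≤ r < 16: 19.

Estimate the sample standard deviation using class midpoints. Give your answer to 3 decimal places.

4.125

Midpoints: 2, 6, 10, 14
n = 101, Σfm = 770, mean = 7.6238
Σfm² = 7572
Σf(m − x̄)² = Σfm² − (Σfm)²/n = 7572 − 770²/101 = 1701.7030
Sample variance = 1701.7030 / 100 = 17.0170
Standard deviation = √17.0170 = 4.1252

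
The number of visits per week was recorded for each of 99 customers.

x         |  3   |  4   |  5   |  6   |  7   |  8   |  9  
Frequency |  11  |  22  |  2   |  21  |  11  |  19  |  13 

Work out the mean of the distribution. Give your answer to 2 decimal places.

6.09

Values: 3, 4, 5, 6, 7, 8, 9
Σfx = 11×3 + 22×4 + 2×5 + 21×6 + 11×7 + 19×8 + 13×9 = 603
n = Σf = 99
Mean = 603 / 99 = 6.0909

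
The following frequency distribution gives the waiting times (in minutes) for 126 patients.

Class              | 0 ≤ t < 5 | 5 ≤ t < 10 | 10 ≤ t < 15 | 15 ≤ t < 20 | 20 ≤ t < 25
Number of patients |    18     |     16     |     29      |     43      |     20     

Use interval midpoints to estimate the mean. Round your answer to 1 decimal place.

13.7

Midpoints: 2.5, 7.5, 12.5, 17.5, 22.5
Σfm = 18×2.5 + 16×7.5 + 29×12.5 + 43×17.5 + 20×22.5 = 1730
n = Σf = 126
Mean = 1730 / 126 = 13.7302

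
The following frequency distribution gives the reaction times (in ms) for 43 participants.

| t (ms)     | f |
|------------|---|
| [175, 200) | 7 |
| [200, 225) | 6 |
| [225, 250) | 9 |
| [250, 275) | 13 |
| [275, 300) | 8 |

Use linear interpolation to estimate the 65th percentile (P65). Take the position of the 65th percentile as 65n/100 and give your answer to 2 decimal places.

261.44

Cumulative frequencies: 7, 13, 22, 35, 43
n = 43; position = 65n/100 = 27.95.
This falls in the class [250, 275): L = 250, F = 22, f = 13, h = 25.
65th percentile ≈ 250 + ((27.95 − 22) / 13) × 25 = 261.4423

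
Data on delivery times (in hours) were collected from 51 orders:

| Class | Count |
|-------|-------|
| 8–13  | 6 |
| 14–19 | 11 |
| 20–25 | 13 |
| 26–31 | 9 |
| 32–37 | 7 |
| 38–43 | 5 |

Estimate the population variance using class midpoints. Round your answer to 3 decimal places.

Midpoints: 10.5, 16.5, 22.5, 28.5, 34.5, 40.5
n = 51, Σfm = 1237.5, mean = 24.2647
Σfm² = 34080.75
Σf(m − x̄)² = Σfm² − (Σfm)²/n = 34080.75 − 1237.5²/51 = 4053.1765
Population variance = 4053.1765 / 51 = 79.4740

79.474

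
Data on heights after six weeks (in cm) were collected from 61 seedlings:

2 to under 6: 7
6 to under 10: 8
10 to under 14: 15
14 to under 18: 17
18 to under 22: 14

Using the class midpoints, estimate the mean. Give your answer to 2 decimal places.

Midpoints: 4, 8, 12, 16, 20
Σfm = 7×4 + 8×8 + 15×12 + 17×16 + 14×20 = 824
n = Σf = 61
Mean = 824 / 61 = 13.5082

13.51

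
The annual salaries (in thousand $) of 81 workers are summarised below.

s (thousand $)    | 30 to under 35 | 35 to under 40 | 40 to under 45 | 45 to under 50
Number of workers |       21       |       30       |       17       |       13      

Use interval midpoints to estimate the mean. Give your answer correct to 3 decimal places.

Midpoints: 32.5, 37.5, 42.5, 47.5
Σfm = 21×32.5 + 30×37.5 + 17×42.5 + 13×47.5 = 3147.5
n = Σf = 81
Mean = 3147.5 / 81 = 38.8580

38.858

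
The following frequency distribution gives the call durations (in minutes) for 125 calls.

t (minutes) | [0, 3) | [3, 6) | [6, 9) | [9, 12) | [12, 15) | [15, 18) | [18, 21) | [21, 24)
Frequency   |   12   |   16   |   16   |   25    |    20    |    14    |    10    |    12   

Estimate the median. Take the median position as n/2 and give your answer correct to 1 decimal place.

Cumulative frequencies: 12, 28, 44, 69, 89, 103, 113, 125
n = 125; position = n/2 = 62.5.
This falls in the class [9, 12): L = 9, F = 44, f = 25, h = 3.
Median ≈ 9 + ((62.5 − 44) / 25) × 3 = 11.2200

11.2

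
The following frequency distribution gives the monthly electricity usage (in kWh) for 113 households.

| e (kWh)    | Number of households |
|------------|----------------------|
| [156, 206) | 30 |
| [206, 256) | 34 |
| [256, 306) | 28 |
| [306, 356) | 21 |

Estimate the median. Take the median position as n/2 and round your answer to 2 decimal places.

Cumulative frequencies: 30, 64, 92, 113
n = 113; position = n/2 = 56.5.
This falls in the class [206, 256): L = 206, F = 30, f = 34, h = 50.
Median ≈ 206 + ((56.5 − 30) / 34) × 50 = 244.9706

244.97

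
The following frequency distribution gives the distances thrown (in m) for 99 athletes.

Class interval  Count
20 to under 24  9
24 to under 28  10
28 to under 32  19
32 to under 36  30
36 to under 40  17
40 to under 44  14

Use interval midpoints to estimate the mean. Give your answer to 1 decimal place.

33.2

Midpoints: 22, 26, 30, 34, 38, 42
Σfm = 9×22 + 10×26 + 19×30 + 30×34 + 17×38 + 14×42 = 3282
n = Σf = 99
Mean = 3282 / 99 = 33.1515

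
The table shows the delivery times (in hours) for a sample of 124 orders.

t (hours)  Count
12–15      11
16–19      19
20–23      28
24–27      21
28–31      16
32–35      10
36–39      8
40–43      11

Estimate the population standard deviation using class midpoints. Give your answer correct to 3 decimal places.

8.087

Midpoints: 13.5, 17.5, 21.5, 25.5, 29.5, 33.5, 37.5, 41.5
n = 124, Σfm = 3182, mean = 25.6613
Σfm² = 89763
Σf(m − x̄)² = Σfm² − (Σfm)²/n = 89763 − 3182²/124 = 8108.7742
Population variance = 8108.7742 / 124 = 65.3933
Standard deviation = √65.3933 = 8.0866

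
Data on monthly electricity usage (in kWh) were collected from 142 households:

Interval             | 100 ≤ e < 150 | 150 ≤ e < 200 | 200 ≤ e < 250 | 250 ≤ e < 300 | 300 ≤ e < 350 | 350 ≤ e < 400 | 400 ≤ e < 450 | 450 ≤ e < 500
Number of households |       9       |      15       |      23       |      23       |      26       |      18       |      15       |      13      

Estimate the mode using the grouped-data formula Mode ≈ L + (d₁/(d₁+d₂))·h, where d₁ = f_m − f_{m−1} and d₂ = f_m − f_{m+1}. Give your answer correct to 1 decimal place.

313.6

Modal class: 300 ≤ e < 350 (highest frequency 26).
d₁ = 26 − 23 = 3, d₂ = 26 − 18 = 8
Mode ≈ 300 + (3/(3+8)) × 50 = 300 + 13.6364 = 313.6364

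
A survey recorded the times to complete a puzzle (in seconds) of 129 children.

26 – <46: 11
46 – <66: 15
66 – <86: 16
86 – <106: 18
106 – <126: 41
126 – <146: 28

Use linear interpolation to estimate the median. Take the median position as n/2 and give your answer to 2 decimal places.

108.20

Cumulative frequencies: 11, 26, 42, 60, 101, 129
n = 129; position = n/2 = 64.5.
This falls in the class 106 – <126: L = 106, F = 60, f = 41, h = 20.
Median ≈ 106 + ((64.5 − 60) / 41) × 20 = 108.1951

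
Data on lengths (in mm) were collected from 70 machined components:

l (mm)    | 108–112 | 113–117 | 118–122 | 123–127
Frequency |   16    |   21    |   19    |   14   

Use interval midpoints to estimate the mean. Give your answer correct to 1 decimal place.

117.2

Midpoints: 110, 115, 120, 125
Σfm = 16×110 + 21×115 + 19×120 + 14×125 = 8205
n = Σf = 70
Mean = 8205 / 70 = 117.2143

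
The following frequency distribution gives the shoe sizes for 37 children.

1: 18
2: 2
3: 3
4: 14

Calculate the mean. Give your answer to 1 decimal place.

2.4

Values: 1, 2, 3, 4
Σfx = 18×1 + 2×2 + 3×3 + 14×4 = 87
n = Σf = 37
Mean = 87 / 37 = 2.3514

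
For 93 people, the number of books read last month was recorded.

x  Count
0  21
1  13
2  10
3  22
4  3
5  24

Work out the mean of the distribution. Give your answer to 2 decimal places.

Values: 0, 1, 2, 3, 4, 5
Σfx = 21×0 + 13×1 + 10×2 + 22×3 + 3×4 + 24×5 = 231
n = Σf = 93
Mean = 231 / 93 = 2.4839

2.48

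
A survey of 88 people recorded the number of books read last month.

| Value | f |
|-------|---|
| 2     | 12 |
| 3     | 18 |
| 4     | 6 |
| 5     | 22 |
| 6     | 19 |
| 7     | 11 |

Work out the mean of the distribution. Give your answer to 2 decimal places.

4.58

Values: 2, 3, 4, 5, 6, 7
Σfx = 12×2 + 18×3 + 6×4 + 22×5 + 19×6 + 11×7 = 403
n = Σf = 88
Mean = 403 / 88 = 4.5795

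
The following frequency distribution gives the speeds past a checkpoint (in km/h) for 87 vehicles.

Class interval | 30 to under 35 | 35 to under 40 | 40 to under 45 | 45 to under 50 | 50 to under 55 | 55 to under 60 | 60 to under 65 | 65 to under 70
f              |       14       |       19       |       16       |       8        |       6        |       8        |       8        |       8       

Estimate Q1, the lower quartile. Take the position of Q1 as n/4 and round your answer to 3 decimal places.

Cumulative frequencies: 14, 33, 49, 57, 63, 71, 79, 87
n = 87; position = n/4 = 21.75.
This falls in the class 35 to under 40: L = 35, F = 14, f = 19, h = 5.
Lower quartile ≈ 35 + ((21.75 − 14) / 19) × 5 = 37.0395

37.039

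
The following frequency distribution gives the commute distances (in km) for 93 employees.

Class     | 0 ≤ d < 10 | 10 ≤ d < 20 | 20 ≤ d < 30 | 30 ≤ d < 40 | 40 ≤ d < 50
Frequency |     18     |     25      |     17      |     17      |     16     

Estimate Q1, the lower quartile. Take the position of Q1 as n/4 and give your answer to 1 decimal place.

Cumulative frequencies: 18, 43, 60, 77, 93
n = 93; position = n/4 = 23.25.
This falls in the class 10 ≤ d < 20: L = 10, F = 18, f = 25, h = 10.
Lower quartile ≈ 10 + ((23.25 − 18) / 25) × 10 = 12.1000

12.1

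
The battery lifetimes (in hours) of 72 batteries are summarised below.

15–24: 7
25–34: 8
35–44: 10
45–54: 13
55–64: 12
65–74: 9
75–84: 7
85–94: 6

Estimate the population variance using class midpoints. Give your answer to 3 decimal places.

418.210

Midpoints: 19.5, 29.5, 39.5, 49.5, 59.5, 69.5, 79.5, 89.5
n = 72, Σfm = 3844, mean = 53.3889
Σfm² = 235338
Σf(m − x̄)² = Σfm² − (Σfm)²/n = 235338 − 3844²/72 = 30111.1111
Population variance = 30111.1111 / 72 = 418.2099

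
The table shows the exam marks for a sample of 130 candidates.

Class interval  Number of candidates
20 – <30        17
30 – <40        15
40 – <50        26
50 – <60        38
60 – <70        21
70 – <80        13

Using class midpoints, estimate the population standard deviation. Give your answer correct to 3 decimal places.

14.788

Midpoints: 25, 35, 45, 55, 65, 75
n = 130, Σfm = 6550, mean = 50.3846
Σfm² = 358450
Σf(m − x̄)² = Σfm² − (Σfm)²/n = 358450 − 6550²/130 = 28430.7692
Population variance = 28430.7692 / 130 = 218.6982
Standard deviation = √218.6982 = 14.7884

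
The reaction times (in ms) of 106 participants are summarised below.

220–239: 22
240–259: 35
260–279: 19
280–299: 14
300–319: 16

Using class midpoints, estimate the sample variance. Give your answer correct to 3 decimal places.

Midpoints: 229.5, 249.5, 269.5, 289.5, 309.5
n = 106, Σfm = 27907, mean = 263.2736
Σfm² = 7423466.5
Σf(m − x̄)² = Σfm² − (Σfm)²/n = 7423466.5 − 27907²/106 = 76290.5660
Sample variance = 76290.5660 / 105 = 726.5768

726.577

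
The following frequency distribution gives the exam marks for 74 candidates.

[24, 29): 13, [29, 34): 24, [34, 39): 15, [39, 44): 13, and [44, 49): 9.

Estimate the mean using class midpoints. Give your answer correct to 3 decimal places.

Midpoints: 26.5, 31.5, 36.5, 41.5, 46.5
Σfm = 13×26.5 + 24×31.5 + 15×36.5 + 13×41.5 + 9×46.5 = 2606
n = Σf = 74
Mean = 2606 / 74 = 35.2162

35.216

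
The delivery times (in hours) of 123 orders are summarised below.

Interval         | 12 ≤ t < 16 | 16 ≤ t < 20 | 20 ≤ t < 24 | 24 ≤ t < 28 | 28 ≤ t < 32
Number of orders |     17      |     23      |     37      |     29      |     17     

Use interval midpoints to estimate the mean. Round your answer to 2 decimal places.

22.20

Midpoints: 14, 18, 22, 26, 30
Σfm = 17×14 + 23×18 + 37×22 + 29×26 + 17×30 = 2730
n = Σf = 123
Mean = 2730 / 123 = 22.1951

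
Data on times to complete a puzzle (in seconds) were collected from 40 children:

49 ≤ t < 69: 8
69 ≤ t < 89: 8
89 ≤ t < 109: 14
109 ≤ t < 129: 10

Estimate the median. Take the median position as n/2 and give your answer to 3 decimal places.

94.714

Cumulative frequencies: 8, 16, 30, 40
n = 40; position = n/2 = 20.
This falls in the class 89 ≤ t < 109: L = 89, F = 16, f = 14, h = 20.
Median ≈ 89 + ((20 − 16) / 14) × 20 = 94.7143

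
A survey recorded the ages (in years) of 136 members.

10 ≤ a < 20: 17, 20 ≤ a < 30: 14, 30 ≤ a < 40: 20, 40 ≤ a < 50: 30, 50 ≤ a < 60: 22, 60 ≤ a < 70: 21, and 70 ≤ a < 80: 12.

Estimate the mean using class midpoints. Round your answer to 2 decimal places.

Midpoints: 15, 25, 35, 45, 55, 65, 75
Σfm = 17×15 + 14×25 + 20×35 + 30×45 + 22×55 + 21×65 + 12×75 = 6130
n = Σf = 136
Mean = 6130 / 136 = 45.0735

45.07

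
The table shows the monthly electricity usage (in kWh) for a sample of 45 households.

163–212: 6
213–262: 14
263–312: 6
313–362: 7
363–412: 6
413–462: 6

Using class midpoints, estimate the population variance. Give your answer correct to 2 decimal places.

6683.95

Midpoints: 187.5, 237.5, 287.5, 337.5, 387.5, 437.5
n = 45, Σfm = 13487.5, mean = 299.7222
Σfm² = 4343281.25
Σf(m − x̄)² = Σfm² − (Σfm)²/n = 4343281.25 − 13487.5²/45 = 300777.7778
Population variance = 300777.7778 / 45 = 6683.9506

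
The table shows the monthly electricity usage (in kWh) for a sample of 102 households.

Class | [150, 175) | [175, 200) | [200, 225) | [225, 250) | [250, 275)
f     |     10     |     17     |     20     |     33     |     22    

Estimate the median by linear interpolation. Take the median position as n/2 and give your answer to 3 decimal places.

Cumulative frequencies: 10, 27, 47, 80, 102
n = 102; position = n/2 = 51.
This falls in the class [225, 250): L = 225, F = 47, f = 33, h = 25.
Median ≈ 225 + ((51 − 47) / 33) × 25 = 228.0303

228.030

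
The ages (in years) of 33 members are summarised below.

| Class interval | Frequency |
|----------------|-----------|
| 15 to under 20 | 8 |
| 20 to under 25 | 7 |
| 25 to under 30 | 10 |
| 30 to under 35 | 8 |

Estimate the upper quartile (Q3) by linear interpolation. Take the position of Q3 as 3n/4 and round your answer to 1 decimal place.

29.9

Cumulative frequencies: 8, 15, 25, 33
n = 33; position = 3n/4 = 24.75.
This falls in the class 25 to under 30: L = 25, F = 15, f = 10, h = 5.
Upper quartile ≈ 25 + ((24.75 − 15) / 10) × 5 = 29.8750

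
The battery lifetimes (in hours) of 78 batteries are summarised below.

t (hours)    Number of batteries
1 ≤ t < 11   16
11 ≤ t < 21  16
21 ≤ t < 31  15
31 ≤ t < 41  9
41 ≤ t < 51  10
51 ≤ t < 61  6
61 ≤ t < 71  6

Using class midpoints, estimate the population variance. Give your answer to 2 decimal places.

Midpoints: 6, 16, 26, 36, 46, 56, 66
n = 78, Σfm = 2258, mean = 28.9487
Σfm² = 92588
Σf(m − x̄)² = Σfm² − (Σfm)²/n = 92588 − 2258²/78 = 27221.7949
Population variance = 27221.7949 / 78 = 348.9974

349.00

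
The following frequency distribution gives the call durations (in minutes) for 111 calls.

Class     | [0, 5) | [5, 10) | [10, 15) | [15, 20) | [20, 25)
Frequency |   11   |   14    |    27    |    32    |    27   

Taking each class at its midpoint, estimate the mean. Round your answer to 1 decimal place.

14.8

Midpoints: 2.5, 7.5, 12.5, 17.5, 22.5
Σfm = 11×2.5 + 14×7.5 + 27×12.5 + 32×17.5 + 27×22.5 = 1637.5
n = Σf = 111
Mean = 1637.5 / 111 = 14.7523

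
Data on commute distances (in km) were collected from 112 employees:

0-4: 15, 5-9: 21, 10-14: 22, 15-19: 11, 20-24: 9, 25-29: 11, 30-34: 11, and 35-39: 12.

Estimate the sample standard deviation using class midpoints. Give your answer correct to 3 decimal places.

Midpoints: 2, 7, 12, 17, 22, 27, 32, 37
n = 112, Σfm = 1919, mean = 17.1339
Σfm² = 47503
Σf(m − x̄)² = Σfm² − (Σfm)²/n = 47503 − 1919²/112 = 14622.9911
Sample variance = 14622.9911 / 111 = 131.7387
Standard deviation = √131.7387 = 11.4777

11.478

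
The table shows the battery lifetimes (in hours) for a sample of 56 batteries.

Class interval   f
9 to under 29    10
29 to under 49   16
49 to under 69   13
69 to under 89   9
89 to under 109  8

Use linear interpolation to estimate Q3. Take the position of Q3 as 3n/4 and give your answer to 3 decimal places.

Cumulative frequencies: 10, 26, 39, 48, 56
n = 56; position = 3n/4 = 42.
This falls in the class 69 to under 89: L = 69, F = 39, f = 9, h = 20.
Upper quartile ≈ 69 + ((42 − 39) / 9) × 20 = 75.6667

75.667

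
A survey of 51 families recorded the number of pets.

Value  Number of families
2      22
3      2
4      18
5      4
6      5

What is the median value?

4

Cumulative frequencies: 22, 24, 42, 46, 51
n = 51, so the median is the value in position (n+1)/2 = 26.
Position 26 falls at value 4.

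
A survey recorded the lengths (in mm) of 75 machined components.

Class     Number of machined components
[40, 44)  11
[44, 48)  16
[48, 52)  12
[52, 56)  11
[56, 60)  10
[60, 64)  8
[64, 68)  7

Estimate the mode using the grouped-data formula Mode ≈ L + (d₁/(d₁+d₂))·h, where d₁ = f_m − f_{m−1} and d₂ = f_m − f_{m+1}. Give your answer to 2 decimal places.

Modal class: [44, 48) (highest frequency 16).
d₁ = 16 − 11 = 5, d₂ = 16 − 12 = 4
Mode ≈ 44 + (5/(5+4)) × 4 = 44 + 2.2222 = 46.2222

46.22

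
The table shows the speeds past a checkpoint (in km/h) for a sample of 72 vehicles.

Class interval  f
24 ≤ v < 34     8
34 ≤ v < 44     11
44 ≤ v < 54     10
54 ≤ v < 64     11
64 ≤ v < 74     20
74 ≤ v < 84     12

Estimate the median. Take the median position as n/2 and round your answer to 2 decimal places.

Cumulative frequencies: 8, 19, 29, 40, 60, 72
n = 72; position = n/2 = 36.
This falls in the class 54 ≤ v < 64: L = 54, F = 29, f = 11, h = 10.
Median ≈ 54 + ((36 − 29) / 11) × 10 = 60.3636

60.36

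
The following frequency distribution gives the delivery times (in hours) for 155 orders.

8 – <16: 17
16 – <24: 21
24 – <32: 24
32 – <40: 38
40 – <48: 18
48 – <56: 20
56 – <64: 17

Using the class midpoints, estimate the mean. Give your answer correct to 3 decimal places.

Midpoints: 12, 20, 28, 36, 44, 52, 60
Σfm = 17×12 + 21×20 + 24×28 + 38×36 + 18×44 + 20×52 + 17×60 = 5516
n = Σf = 155
Mean = 5516 / 155 = 35.5871

35.587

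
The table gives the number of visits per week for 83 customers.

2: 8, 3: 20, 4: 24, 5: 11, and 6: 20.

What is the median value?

Cumulative frequencies: 8, 28, 52, 63, 83
n = 83, so the median is the value in position (n+1)/2 = 42.
Position 42 falls at value 4.

4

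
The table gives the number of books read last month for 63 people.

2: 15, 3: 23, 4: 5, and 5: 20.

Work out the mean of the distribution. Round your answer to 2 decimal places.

Values: 2, 3, 4, 5
Σfx = 15×2 + 23×3 + 5×4 + 20×5 = 219
n = Σf = 63
Mean = 219 / 63 = 3.4762

3.48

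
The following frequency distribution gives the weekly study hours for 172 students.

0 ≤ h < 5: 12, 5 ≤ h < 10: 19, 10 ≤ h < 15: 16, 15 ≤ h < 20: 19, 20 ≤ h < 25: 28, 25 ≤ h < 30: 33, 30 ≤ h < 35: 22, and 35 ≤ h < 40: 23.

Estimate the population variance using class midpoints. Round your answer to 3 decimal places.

112.415

Midpoints: 2.5, 7.5, 12.5, 17.5, 22.5, 27.5, 32.5, 37.5
n = 172, Σfm = 3820, mean = 22.2093
Σfm² = 104175
Σf(m − x̄)² = Σfm² − (Σfm)²/n = 104175 − 3820²/172 = 19335.4651
Population variance = 19335.4651 / 172 = 112.4155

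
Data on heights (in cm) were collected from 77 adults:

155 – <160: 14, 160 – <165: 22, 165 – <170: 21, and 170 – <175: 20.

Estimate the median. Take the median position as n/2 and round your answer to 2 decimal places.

165.60

Cumulative frequencies: 14, 36, 57, 77
n = 77; position = n/2 = 38.5.
This falls in the class 165 – <170: L = 165, F = 36, f = 21, h = 5.
Median ≈ 165 + ((38.5 − 36) / 21) × 5 = 165.5952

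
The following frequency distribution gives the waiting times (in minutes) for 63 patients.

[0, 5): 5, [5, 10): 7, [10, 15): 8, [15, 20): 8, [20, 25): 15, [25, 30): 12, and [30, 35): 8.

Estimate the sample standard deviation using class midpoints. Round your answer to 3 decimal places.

9.098

Midpoints: 2.5, 7.5, 12.5, 17.5, 22.5, 27.5, 32.5
n = 63, Σfm = 1232.5, mean = 19.5635
Σfm² = 29243.75
Σf(m − x̄)² = Σfm² − (Σfm)²/n = 29243.75 − 1232.5²/63 = 5131.7460
Sample variance = 5131.7460 / 62 = 82.7701
Standard deviation = √82.7701 = 9.0978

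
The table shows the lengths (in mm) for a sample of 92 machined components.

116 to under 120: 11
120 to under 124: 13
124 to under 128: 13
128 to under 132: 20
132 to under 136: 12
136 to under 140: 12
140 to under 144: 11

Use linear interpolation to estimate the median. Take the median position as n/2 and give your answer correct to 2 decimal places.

Cumulative frequencies: 11, 24, 37, 57, 69, 81, 92
n = 92; position = n/2 = 46.
This falls in the class 128 to under 132: L = 128, F = 37, f = 20, h = 4.
Median ≈ 128 + ((46 − 37) / 20) × 4 = 129.8000

129.80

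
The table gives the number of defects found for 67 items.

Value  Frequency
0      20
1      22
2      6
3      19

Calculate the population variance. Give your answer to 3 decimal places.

1.394

Values: 0, 1, 2, 3
n = 67, Σfx = 91, mean = 1.3582
Σfx² = 217
Σf(x − x̄)² = Σfx² − (Σfx)²/n = 217 − 91²/67 = 93.4030
Population variance = 93.4030 / 67 = 1.3941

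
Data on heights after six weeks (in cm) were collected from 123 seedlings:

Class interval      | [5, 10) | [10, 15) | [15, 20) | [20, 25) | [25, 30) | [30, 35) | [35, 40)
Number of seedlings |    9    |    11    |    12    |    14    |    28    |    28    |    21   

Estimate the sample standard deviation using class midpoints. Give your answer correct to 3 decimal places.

Midpoints: 7.5, 12.5, 17.5, 22.5, 27.5, 32.5, 37.5
n = 123, Σfm = 3197.5, mean = 25.9959
Σfm² = 93268.75
Σf(m − x̄)² = Σfm² − (Σfm)²/n = 93268.75 − 3197.5²/123 = 10146.7480
Sample variance = 10146.7480 / 122 = 83.1701
Standard deviation = √83.1701 = 9.1198

9.120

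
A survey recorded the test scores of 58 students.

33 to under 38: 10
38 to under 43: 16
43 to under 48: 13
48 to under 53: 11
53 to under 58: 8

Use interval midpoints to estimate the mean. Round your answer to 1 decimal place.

44.7

Midpoints: 35.5, 40.5, 45.5, 50.5, 55.5
Σfm = 10×35.5 + 16×40.5 + 13×45.5 + 11×50.5 + 8×55.5 = 2594
n = Σf = 58
Mean = 2594 / 58 = 44.7241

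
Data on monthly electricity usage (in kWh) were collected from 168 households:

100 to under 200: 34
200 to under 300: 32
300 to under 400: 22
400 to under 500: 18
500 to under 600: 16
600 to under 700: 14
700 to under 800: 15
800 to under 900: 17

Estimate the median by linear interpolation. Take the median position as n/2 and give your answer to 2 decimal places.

Cumulative frequencies: 34, 66, 88, 106, 122, 136, 151, 168
n = 168; position = n/2 = 84.
This falls in the class 300 to under 400: L = 300, F = 66, f = 22, h = 100.
Median ≈ 300 + ((84 − 66) / 22) × 100 = 381.8182

381.82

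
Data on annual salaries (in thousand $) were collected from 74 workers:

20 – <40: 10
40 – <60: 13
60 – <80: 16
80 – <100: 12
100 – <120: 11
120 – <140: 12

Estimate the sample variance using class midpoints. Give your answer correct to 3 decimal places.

1087.671

Midpoints: 30, 50, 70, 90, 110, 130
n = 74, Σfm = 5920, mean = 80.0000
Σfm² = 553000
Σf(m − x̄)² = Σfm² − (Σfm)²/n = 553000 − 5920²/74 = 79400.0000
Sample variance = 79400.0000 / 73 = 1087.6712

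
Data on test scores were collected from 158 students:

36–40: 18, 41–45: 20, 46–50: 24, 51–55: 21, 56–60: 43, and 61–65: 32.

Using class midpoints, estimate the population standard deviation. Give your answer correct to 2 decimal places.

8.31

Midpoints: 38, 43, 48, 53, 58, 63
n = 158, Σfm = 8319, mean = 52.6519
Σfm² = 448917
Σf(m − x̄)² = Σfm² − (Σfm)²/n = 448917 − 8319²/158 = 10905.8544
Population variance = 10905.8544 / 158 = 69.0244
Standard deviation = √69.0244 = 8.3081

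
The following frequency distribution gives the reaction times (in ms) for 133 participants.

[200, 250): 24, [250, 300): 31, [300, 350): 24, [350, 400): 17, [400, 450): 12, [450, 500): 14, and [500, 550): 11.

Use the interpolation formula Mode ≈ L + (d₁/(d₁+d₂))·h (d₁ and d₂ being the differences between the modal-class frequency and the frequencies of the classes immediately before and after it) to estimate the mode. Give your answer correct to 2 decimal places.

275.00

Modal class: [250, 300) (highest frequency 31).
d₁ = 31 − 24 = 7, d₂ = 31 − 24 = 7
Mode ≈ 250 + (7/(7+7)) × 50 = 250 + 25.0000 = 275.0000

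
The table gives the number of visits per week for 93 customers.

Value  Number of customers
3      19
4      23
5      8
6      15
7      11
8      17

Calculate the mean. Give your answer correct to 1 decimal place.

5.3

Values: 3, 4, 5, 6, 7, 8
Σfx = 19×3 + 23×4 + 8×5 + 15×6 + 11×7 + 17×8 = 492
n = Σf = 93
Mean = 492 / 93 = 5.2903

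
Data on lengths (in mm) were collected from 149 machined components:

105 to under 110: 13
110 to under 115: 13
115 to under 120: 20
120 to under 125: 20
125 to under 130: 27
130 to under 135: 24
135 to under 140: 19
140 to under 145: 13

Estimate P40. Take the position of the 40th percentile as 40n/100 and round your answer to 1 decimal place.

123.4

Cumulative frequencies: 13, 26, 46, 66, 93, 117, 136, 149
n = 149; position = 40n/100 = 59.6.
This falls in the class 120 to under 125: L = 120, F = 46, f = 20, h = 5.
40th percentile ≈ 120 + ((59.6 − 46) / 20) × 5 = 123.4000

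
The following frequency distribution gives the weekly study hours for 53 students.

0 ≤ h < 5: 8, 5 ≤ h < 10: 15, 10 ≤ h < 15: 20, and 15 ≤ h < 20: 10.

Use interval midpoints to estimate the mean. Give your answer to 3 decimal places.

10.519

Midpoints: 2.5, 7.5, 12.5, 17.5
Σfm = 8×2.5 + 15×7.5 + 20×12.5 + 10×17.5 = 557.5
n = Σf = 53
Mean = 557.5 / 53 = 10.5189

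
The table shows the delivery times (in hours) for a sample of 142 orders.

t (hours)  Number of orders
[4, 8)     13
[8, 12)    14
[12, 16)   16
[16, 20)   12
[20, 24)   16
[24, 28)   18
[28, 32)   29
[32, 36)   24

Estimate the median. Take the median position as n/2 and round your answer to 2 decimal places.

24.00

Cumulative frequencies: 13, 27, 43, 55, 71, 89, 118, 142
n = 142; position = n/2 = 71.
This falls in the class [20, 24): L = 20, F = 55, f = 16, h = 4.
Median ≈ 20 + ((71 − 55) / 16) × 4 = 24.0000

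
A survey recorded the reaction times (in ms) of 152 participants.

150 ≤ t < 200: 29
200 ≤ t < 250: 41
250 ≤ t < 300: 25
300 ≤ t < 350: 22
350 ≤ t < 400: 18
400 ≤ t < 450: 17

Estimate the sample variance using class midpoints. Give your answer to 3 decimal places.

6677.849

Midpoints: 175, 225, 275, 325, 375, 425
n = 152, Σfm = 42300, mean = 278.2895
Σfm² = 12780000
Σf(m − x̄)² = Σfm² − (Σfm)²/n = 12780000 − 42300²/152 = 1008355.2632
Sample variance = 1008355.2632 / 151 = 6677.8494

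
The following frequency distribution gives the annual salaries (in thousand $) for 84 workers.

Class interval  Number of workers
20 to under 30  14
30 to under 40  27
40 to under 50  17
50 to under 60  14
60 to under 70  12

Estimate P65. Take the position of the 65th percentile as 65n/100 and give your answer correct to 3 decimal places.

48.000

Cumulative frequencies: 14, 41, 58, 72, 84
n = 84; position = 65n/100 = 54.6.
This falls in the class 40 to under 50: L = 40, F = 41, f = 17, h = 10.
65th percentile ≈ 40 + ((54.6 − 41) / 17) × 10 = 48.0000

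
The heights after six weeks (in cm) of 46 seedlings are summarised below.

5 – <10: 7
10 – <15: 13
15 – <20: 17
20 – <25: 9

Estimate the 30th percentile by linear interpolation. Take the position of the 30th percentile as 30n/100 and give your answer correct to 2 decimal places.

12.62

Cumulative frequencies: 7, 20, 37, 46
n = 46; position = 30n/100 = 13.8.
This falls in the class 10 – <15: L = 10, F = 7, f = 13, h = 5.
30th percentile ≈ 10 + ((13.8 − 7) / 13) × 5 = 12.6154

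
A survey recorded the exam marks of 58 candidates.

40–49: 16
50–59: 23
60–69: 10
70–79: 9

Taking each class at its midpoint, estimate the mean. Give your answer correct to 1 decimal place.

Midpoints: 44.5, 54.5, 64.5, 74.5
Σfm = 16×44.5 + 23×54.5 + 10×64.5 + 9×74.5 = 3281
n = Σf = 58
Mean = 3281 / 58 = 56.5690

56.6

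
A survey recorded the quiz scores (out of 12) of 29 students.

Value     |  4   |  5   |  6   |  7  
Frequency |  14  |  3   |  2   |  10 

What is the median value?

5

Cumulative frequencies: 14, 17, 19, 29
n = 29, so the median is the value in position (n+1)/2 = 15.
Position 15 falls at value 5.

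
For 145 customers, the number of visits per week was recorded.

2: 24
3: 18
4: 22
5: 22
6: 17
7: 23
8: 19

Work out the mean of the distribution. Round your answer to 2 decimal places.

Values: 2, 3, 4, 5, 6, 7, 8
Σfx = 24×2 + 18×3 + 22×4 + 22×5 + 17×6 + 23×7 + 19×8 = 715
n = Σf = 145
Mean = 715 / 145 = 4.9310

4.93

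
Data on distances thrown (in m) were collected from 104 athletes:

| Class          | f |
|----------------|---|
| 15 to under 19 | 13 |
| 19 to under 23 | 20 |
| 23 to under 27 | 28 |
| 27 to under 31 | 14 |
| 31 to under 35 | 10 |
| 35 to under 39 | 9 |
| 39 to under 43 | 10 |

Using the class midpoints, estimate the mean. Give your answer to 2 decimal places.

Midpoints: 17, 21, 25, 29, 33, 37, 41
Σfm = 13×17 + 20×21 + 28×25 + 14×29 + 10×33 + 9×37 + 10×41 = 2820
n = Σf = 104
Mean = 2820 / 104 = 27.1154

27.12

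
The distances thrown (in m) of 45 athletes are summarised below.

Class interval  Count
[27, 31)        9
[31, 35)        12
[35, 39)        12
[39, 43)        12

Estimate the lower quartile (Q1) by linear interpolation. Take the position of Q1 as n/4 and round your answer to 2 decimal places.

Cumulative frequencies: 9, 21, 33, 45
n = 45; position = n/4 = 11.25.
This falls in the class [31, 35): L = 31, F = 9, f = 12, h = 4.
Lower quartile ≈ 31 + ((11.25 − 9) / 12) × 4 = 31.7500

31.75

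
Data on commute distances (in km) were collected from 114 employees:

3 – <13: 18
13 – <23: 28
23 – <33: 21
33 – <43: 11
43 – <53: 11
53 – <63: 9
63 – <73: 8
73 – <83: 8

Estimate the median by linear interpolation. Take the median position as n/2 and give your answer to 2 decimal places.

Cumulative frequencies: 18, 46, 67, 78, 89, 98, 106, 114
n = 114; position = n/2 = 57.
This falls in the class 23 – <33: L = 23, F = 46, f = 21, h = 10.
Median ≈ 23 + ((57 − 46) / 21) × 10 = 28.2381

28.24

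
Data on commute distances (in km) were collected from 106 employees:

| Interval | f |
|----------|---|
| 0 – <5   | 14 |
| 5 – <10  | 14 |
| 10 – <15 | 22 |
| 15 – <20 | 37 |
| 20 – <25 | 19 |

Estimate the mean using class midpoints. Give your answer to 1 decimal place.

14.1

Midpoints: 2.5, 7.5, 12.5, 17.5, 22.5
Σfm = 14×2.5 + 14×7.5 + 22×12.5 + 37×17.5 + 19×22.5 = 1490
n = Σf = 106
Mean = 1490 / 106 = 14.0566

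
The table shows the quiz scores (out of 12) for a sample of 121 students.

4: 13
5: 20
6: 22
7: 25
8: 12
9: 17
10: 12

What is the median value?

7

Cumulative frequencies: 13, 33, 55, 80, 92, 109, 121
n = 121, so the median is the value in position (n+1)/2 = 61.
Position 61 falls at value 7.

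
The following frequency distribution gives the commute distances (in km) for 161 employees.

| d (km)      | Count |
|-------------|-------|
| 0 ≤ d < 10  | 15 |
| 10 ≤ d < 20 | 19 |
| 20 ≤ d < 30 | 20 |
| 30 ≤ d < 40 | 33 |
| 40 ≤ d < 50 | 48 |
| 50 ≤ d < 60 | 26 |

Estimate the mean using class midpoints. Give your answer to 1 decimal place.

34.8

Midpoints: 5, 15, 25, 35, 45, 55
Σfm = 15×5 + 19×15 + 20×25 + 33×35 + 48×45 + 26×55 = 5605
n = Σf = 161
Mean = 5605 / 161 = 34.8137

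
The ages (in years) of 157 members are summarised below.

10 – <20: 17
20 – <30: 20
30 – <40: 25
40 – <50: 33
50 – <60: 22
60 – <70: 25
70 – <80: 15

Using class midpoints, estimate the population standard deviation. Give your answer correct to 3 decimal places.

18.111

Midpoints: 15, 25, 35, 45, 55, 65, 75
n = 157, Σfm = 7075, mean = 45.0637
Σfm² = 370325
Σf(m − x̄)² = Σfm² − (Σfm)²/n = 370325 − 7075²/157 = 51499.3631
Population variance = 51499.3631 / 157 = 328.0214
Standard deviation = √328.0214 = 18.1114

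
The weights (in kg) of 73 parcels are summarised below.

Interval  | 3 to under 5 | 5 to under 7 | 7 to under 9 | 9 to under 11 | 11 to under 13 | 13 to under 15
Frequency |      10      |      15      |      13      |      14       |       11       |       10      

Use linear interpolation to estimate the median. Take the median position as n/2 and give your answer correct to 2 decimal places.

8.77

Cumulative frequencies: 10, 25, 38, 52, 63, 73
n = 73; position = n/2 = 36.5.
This falls in the class 7 to under 9: L = 7, F = 25, f = 13, h = 2.
Median ≈ 7 + ((36.5 − 25) / 13) × 2 = 8.7692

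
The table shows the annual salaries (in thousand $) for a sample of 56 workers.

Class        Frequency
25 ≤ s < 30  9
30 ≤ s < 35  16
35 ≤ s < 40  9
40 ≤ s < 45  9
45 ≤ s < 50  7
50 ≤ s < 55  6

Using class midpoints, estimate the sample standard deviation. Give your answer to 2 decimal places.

8.04

Midpoints: 27.5, 32.5, 37.5, 42.5, 47.5, 52.5
n = 56, Σfm = 2135, mean = 38.1250
Σfm² = 84950
Σf(m − x̄)² = Σfm² − (Σfm)²/n = 84950 − 2135²/56 = 3553.1250
Sample variance = 3553.1250 / 55 = 64.6023
Standard deviation = √64.6023 = 8.0376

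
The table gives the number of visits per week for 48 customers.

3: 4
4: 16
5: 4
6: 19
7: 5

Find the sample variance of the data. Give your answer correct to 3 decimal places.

1.500

Values: 3, 4, 5, 6, 7
n = 48, Σfx = 245, mean = 5.1042
Σfx² = 1321
Σf(x − x̄)² = Σfx² − (Σfx)²/n = 1321 − 245²/48 = 70.4792
Sample variance = 70.4792 / 47 = 1.4996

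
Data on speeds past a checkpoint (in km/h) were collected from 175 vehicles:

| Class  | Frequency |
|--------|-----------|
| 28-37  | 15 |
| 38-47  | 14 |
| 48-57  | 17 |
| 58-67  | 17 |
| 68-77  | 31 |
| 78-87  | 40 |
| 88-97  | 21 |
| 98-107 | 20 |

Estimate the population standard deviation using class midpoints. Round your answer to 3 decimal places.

Midpoints: 32.5, 42.5, 52.5, 62.5, 72.5, 82.5, 92.5, 102.5
n = 175, Σfm = 12577.5, mean = 71.8714
Σfm² = 979393.75
Σf(m − x̄)² = Σfm² − (Σfm)²/n = 979393.75 − 12577.5²/175 = 75430.8571
Population variance = 75430.8571 / 175 = 431.0335
Standard deviation = √431.0335 = 20.7613

20.761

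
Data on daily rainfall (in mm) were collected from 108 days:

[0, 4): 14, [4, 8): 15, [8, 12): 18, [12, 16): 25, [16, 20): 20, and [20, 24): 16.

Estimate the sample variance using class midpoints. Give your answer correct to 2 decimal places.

Midpoints: 2, 6, 10, 14, 18, 22
n = 108, Σfm = 1360, mean = 12.5926
Σfm² = 21520
Σf(m − x̄)² = Σfm² − (Σfm)²/n = 21520 − 1360²/108 = 4394.0741
Sample variance = 4394.0741 / 107 = 41.0661

41.07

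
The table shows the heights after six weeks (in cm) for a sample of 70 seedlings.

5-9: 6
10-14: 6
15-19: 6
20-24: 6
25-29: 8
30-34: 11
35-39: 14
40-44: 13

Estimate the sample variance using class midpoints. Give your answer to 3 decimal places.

Midpoints: 7, 12, 17, 22, 27, 32, 37, 42
n = 70, Σfm = 1980, mean = 28.2857
Σfm² = 64990
Σf(m − x̄)² = Σfm² − (Σfm)²/n = 64990 − 1980²/70 = 8984.2857
Sample variance = 8984.2857 / 69 = 130.2070

130.207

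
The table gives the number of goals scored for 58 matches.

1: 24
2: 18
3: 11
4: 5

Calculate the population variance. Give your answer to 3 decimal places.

0.946

Values: 1, 2, 3, 4
n = 58, Σfx = 113, mean = 1.9483
Σfx² = 275
Σf(x − x̄)² = Σfx² − (Σfx)²/n = 275 − 113²/58 = 54.8448
Population variance = 54.8448 / 58 = 0.9456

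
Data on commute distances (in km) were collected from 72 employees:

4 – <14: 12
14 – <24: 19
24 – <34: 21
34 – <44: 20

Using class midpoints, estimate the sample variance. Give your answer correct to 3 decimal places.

Midpoints: 9, 19, 29, 39
n = 72, Σfm = 1858, mean = 25.8056
Σfm² = 55912
Σf(m − x̄)² = Σfm² − (Σfm)²/n = 55912 − 1858²/72 = 7965.2778
Sample variance = 7965.2778 / 71 = 112.1870

112.187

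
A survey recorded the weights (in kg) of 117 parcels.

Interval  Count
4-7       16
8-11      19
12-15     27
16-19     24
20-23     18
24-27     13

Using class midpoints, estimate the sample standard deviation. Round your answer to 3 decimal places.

6.173

Midpoints: 5.5, 9.5, 13.5, 17.5, 21.5, 25.5
n = 117, Σfm = 1771.5, mean = 15.1410
Σfm² = 31243.25
Σf(m − x̄)² = Σfm² − (Σfm)²/n = 31243.25 − 1771.5²/117 = 4420.9231
Sample variance = 4420.9231 / 116 = 38.1114
Standard deviation = √38.1114 = 6.1734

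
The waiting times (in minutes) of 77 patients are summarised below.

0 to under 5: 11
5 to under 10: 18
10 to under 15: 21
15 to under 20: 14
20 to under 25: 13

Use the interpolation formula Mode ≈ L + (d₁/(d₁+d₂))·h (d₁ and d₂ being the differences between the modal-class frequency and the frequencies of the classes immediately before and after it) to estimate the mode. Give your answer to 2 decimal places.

Modal class: 10 to under 15 (highest frequency 21).
d₁ = 21 − 18 = 3, d₂ = 21 − 14 = 7
Mode ≈ 10 + (3/(3+7)) × 5 = 10 + 1.5000 = 11.5000

11.50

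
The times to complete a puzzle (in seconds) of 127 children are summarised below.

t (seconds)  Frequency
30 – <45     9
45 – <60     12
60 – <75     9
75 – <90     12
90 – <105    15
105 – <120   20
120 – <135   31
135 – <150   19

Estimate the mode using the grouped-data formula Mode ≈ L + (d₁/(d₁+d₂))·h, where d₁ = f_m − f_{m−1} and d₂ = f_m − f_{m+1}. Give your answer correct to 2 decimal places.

127.17

Modal class: 120 – <135 (highest frequency 31).
d₁ = 31 − 20 = 11, d₂ = 31 − 19 = 12
Mode ≈ 120 + (11/(11+12)) × 15 = 120 + 7.1739 = 127.1739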